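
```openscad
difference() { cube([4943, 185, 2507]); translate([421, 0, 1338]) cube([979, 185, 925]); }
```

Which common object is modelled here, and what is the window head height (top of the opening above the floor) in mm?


A wall with a window opening. The window head height is 2263 mm.

A wall with a rectangular opening subtracted — a window. Sill at z = 1338, opening 925 mm tall, so the head is at 1338 + 925 = 2263 mm.


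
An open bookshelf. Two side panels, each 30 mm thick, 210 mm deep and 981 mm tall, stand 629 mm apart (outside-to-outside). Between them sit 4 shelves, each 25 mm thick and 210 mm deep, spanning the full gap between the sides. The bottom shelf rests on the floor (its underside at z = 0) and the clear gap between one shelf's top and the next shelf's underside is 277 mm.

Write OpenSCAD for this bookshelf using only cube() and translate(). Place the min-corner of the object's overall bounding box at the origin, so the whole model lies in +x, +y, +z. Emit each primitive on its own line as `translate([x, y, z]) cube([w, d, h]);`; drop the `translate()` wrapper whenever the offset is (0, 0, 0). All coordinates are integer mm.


cube([30, 210, 981]);
translate([599, 0, 0]) cube([30, 210, 981]);
translate([30, 0, 0]) cube([569, 210, 25]);
translate([30, 0, 302]) cube([569, 210, 25]);
translate([30, 0, 604]) cube([569, 210, 25]);
translate([30, 0, 906]) cube([569, 210, 25]);


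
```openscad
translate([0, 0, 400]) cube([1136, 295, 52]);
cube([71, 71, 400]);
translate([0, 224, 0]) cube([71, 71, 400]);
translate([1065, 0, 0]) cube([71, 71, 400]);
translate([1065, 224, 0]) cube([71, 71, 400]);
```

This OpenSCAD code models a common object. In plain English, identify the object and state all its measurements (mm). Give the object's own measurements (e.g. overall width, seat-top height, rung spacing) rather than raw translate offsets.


A long wooden bench with a 1136 mm (x) × 295 mm (y) seat, 52 mm thick, its top surface 452 mm above the floor. Four 71 mm square legs at the seat corners, flush with the edges, run from z = 0 to the seat underside.


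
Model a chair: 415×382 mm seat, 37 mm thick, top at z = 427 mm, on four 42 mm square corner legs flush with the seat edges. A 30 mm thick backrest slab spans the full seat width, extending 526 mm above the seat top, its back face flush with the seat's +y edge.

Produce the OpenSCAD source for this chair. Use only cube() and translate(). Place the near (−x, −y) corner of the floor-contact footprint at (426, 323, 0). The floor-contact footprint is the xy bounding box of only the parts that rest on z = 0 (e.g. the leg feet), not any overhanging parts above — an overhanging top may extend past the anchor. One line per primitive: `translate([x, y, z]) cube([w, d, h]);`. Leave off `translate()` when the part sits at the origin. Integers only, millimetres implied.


// leg_h = 427 - 37 = 390
translate([426, 323, 390]) cube([415, 382, 37]);
translate([426, 323, 0]) cube([42, 42, 390]);
translate([799, 323, 0]) cube([42, 42, 390]);
translate([426, 663, 0]) cube([42, 42, 390]);
translate([799, 663, 0]) cube([42, 42, 390]);
translate([426, 675, 427]) cube([415, 30, 526]);


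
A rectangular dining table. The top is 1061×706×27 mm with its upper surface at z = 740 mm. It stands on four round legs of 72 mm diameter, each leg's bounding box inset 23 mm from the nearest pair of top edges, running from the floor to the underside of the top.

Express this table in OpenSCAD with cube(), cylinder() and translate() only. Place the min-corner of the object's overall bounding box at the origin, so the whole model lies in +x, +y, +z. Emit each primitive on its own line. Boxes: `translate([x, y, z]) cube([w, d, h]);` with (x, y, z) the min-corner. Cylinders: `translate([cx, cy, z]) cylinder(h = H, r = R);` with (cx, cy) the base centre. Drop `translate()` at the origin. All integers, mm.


translate([0, 0, 713]) cube([1061, 706, 27]);
translate([59, 59, 0]) cylinder(h = 713, r = 36);
translate([1002, 59, 0]) cylinder(h = 713, r = 36);
translate([59, 647, 0]) cylinder(h = 713, r = 36);
translate([1002, 647, 0]) cylinder(h = 713, r = 36);


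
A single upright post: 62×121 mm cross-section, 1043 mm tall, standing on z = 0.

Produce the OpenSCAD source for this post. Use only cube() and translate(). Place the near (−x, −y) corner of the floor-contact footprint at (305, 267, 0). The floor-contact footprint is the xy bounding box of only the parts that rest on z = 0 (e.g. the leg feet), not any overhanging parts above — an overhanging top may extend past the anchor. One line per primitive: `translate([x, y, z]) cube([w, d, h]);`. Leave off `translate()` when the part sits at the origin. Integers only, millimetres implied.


translate([305, 267, 0]) cube([62, 121, 1043]);


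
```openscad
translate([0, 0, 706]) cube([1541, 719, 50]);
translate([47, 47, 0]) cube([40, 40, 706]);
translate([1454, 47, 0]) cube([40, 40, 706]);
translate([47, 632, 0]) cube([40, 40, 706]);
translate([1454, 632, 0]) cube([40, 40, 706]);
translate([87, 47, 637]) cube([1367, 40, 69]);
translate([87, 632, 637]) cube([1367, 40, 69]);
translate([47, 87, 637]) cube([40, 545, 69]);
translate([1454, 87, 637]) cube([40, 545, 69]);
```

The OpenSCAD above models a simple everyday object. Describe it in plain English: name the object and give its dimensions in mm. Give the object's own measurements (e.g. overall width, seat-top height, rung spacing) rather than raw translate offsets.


A rectangular dining table. The top is 1541×719×50 mm with its upper surface at z = 756 mm. It stands on four 40×40 mm square legs, each inset 47 mm from the nearest pair of top edges, running from the floor to the underside of the top. Four apron rails, 40 mm thick and 69 mm tall, run between adjacent legs with their top edges flush with the underside of the top and their outer faces flush with the legs' outer faces.


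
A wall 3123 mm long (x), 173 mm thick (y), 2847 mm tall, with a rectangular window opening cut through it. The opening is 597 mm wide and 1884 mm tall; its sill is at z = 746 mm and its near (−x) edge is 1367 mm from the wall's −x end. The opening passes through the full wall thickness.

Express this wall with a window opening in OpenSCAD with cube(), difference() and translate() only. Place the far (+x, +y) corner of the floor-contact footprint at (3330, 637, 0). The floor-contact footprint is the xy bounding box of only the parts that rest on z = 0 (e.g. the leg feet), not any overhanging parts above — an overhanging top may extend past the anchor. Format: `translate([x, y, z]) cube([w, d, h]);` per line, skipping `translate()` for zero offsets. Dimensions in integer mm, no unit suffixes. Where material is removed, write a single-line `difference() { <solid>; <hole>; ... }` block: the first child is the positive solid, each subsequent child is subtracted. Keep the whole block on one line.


difference() { translate([207, 464, 0]) cube([3123, 173, 2847]); translate([1574, 464, 746]) cube([597, 173, 1884]); }


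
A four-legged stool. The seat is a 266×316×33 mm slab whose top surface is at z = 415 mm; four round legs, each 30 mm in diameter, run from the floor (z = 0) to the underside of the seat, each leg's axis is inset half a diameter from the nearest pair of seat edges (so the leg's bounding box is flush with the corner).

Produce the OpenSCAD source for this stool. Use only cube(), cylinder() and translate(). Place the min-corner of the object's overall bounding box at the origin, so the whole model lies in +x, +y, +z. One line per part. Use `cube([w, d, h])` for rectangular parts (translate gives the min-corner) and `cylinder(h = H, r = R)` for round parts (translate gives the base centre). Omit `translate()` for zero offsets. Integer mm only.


translate([0, 0, 382]) cube([266, 316, 33]);
translate([15, 15, 0]) cylinder(h = 382, r = 15);
translate([251, 15, 0]) cylinder(h = 382, r = 15);
translate([15, 301, 0]) cylinder(h = 382, r = 15);
translate([251, 301, 0]) cylinder(h = 382, r = 15);


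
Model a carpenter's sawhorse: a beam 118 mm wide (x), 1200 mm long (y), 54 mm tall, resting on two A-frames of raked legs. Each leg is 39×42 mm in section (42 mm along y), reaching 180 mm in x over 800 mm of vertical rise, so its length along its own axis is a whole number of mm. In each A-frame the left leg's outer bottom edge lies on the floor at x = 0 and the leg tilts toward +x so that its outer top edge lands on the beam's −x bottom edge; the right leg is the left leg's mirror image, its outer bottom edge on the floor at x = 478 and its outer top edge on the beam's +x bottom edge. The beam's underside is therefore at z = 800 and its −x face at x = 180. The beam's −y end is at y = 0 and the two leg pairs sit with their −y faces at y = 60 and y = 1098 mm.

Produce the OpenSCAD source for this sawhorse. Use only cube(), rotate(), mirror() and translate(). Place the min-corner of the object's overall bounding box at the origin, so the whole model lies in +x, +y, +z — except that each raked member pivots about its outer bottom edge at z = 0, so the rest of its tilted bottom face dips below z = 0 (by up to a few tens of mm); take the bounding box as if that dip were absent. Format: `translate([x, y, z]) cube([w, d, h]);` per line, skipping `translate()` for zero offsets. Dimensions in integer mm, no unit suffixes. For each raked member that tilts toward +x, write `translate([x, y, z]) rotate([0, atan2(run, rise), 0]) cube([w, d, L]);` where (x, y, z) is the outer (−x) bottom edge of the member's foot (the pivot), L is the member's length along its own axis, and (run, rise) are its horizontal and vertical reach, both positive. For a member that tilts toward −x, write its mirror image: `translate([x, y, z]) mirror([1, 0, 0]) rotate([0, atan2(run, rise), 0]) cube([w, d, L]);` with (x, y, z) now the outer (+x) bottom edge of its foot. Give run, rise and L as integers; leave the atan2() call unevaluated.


translate([180, 0, 800]) cube([118, 1200, 54]);
translate([0, 60, 0]) rotate([0, atan2(180, 800), 0]) cube([39, 42, 820]);
translate([478, 60, 0]) mirror([1, 0, 0]) rotate([0, atan2(180, 800), 0]) cube([39, 42, 820]);
translate([0, 1098, 0]) rotate([0, atan2(180, 800), 0]) cube([39, 42, 820]);
translate([478, 1098, 0]) mirror([1, 0, 0]) rotate([0, atan2(180, 800), 0]) cube([39, 42, 820]);


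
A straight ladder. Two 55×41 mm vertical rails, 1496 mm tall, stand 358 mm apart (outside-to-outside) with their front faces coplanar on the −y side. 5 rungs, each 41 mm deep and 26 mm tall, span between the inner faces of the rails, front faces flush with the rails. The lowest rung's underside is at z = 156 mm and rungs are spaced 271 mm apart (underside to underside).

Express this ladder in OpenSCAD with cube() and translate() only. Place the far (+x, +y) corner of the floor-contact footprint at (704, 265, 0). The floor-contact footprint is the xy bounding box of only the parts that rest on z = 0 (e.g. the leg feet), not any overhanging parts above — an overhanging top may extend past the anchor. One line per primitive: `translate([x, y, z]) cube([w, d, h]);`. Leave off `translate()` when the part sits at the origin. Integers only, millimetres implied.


translate([346, 224, 0]) cube([55, 41, 1496]);
translate([649, 224, 0]) cube([55, 41, 1496]);
translate([401, 224, 156]) cube([248, 41, 26]);
translate([401, 224, 427]) cube([248, 41, 26]);
translate([401, 224, 698]) cube([248, 41, 26]);
translate([401, 224, 969]) cube([248, 41, 26]);
translate([401, 224, 1240]) cube([248, 41, 26]);


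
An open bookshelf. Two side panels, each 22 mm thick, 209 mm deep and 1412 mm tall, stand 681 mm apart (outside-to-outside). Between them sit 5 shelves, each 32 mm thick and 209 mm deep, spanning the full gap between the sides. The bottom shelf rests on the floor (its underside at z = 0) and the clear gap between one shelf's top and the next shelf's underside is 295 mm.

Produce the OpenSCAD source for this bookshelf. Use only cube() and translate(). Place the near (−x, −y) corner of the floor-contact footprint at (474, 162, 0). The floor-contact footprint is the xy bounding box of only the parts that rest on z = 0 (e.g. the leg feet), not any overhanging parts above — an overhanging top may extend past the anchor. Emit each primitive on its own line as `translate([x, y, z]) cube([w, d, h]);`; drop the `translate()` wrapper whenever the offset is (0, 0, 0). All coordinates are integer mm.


translate([474, 162, 0]) cube([22, 209, 1412]);
translate([1133, 162, 0]) cube([22, 209, 1412]);
translate([496, 162, 0]) cube([637, 209, 32]);
translate([496, 162, 327]) cube([637, 209, 32]);
translate([496, 162, 654]) cube([637, 209, 32]);
translate([496, 162, 981]) cube([637, 209, 32]);
translate([496, 162, 1308]) cube([637, 209, 32]);


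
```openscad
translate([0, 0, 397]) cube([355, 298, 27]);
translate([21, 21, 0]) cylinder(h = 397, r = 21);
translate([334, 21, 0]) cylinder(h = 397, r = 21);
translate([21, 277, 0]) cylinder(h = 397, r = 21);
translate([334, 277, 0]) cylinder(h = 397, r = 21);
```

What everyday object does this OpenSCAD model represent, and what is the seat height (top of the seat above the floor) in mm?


A stool. The seat height is 424 mm.

A 355×298×27 slab at z = 397 on four corner cylinders — a stool. The seat top is 397 + 27 = 424 mm.


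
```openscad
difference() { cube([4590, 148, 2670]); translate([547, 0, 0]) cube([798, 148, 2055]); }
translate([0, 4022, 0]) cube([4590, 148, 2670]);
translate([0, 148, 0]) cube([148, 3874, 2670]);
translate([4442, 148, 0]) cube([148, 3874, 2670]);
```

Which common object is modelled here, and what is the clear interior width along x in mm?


A single room. The interior width is 4294 mm.

Four walls enclosing a rectangle with a door in the front wall — a room. Outside width 4590 minus two 148 mm walls gives 4294 mm.


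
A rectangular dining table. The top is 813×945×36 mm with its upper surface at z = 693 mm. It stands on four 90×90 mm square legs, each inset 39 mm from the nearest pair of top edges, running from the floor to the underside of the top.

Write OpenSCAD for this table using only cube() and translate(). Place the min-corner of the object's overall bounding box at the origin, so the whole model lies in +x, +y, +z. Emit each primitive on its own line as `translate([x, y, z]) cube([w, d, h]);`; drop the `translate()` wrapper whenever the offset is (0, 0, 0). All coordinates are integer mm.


translate([0, 0, 657]) cube([813, 945, 36]);
translate([39, 39, 0]) cube([90, 90, 657]);
translate([684, 39, 0]) cube([90, 90, 657]);
translate([39, 816, 0]) cube([90, 90, 657]);
translate([684, 816, 0]) cube([90, 90, 657]);


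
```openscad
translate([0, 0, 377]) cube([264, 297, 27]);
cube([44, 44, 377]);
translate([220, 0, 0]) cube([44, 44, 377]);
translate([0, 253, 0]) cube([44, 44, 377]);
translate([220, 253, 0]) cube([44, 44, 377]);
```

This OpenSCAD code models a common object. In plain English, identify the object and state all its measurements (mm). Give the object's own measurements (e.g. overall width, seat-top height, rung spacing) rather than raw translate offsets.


A simple wooden stool: a rectangular seat 264 mm (x) by 297 mm (y), 27 mm thick, top face at z = 404 mm, on four square legs, each 44×44 mm in cross-section. The legs rest on z = 0, each flush with a corner of the seat.


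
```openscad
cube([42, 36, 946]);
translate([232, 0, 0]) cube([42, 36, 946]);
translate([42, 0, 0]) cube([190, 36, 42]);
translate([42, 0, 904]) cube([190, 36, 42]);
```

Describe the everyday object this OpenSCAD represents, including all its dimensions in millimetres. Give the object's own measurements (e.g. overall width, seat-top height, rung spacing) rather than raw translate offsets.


A rectangular picture frame lying in the x–z plane (depth along y). The opening is 190 mm wide (x) by 862 mm tall (z), surrounded by a border 42 mm wide on all four sides. The frame is 36 mm deep and is made of two full-height vertical stiles with two horizontal rails fitted between them.


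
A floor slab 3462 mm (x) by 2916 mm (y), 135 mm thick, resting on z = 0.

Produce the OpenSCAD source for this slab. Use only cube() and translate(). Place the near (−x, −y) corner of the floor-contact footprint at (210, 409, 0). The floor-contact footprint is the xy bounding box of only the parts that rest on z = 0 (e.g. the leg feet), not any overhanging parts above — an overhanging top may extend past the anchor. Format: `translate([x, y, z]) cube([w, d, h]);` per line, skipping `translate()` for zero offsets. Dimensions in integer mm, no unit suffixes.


translate([210, 409, 0]) cube([3462, 2916, 135]);


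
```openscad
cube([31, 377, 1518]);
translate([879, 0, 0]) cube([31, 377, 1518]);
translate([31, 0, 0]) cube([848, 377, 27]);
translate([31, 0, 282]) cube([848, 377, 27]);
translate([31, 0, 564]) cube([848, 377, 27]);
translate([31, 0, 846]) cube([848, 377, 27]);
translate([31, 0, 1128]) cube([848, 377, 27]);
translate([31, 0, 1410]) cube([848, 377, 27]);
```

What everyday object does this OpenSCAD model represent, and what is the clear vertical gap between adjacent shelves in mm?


A bookshelf. The clear shelf gap is 255 mm.

Two tall side panels with 6 horizontal boards between them — a bookshelf. The first two shelf undersides are at z = 0 and z = 282; with shelf thickness 27, the clear gap is 282 − 0 − 27 = 255 mm.


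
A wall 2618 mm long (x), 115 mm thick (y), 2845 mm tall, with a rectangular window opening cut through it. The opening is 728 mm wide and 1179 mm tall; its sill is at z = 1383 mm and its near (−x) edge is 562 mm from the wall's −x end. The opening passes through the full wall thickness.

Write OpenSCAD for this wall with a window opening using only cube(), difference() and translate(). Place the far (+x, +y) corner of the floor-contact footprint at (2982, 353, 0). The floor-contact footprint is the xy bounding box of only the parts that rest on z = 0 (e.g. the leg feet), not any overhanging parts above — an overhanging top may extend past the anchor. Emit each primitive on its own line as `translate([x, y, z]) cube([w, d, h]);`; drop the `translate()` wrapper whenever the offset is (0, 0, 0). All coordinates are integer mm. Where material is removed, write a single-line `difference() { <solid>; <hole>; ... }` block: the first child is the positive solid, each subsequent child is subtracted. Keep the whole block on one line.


difference() { translate([364, 238, 0]) cube([2618, 115, 2845]); translate([926, 238, 1383]) cube([728, 115, 1179]); }


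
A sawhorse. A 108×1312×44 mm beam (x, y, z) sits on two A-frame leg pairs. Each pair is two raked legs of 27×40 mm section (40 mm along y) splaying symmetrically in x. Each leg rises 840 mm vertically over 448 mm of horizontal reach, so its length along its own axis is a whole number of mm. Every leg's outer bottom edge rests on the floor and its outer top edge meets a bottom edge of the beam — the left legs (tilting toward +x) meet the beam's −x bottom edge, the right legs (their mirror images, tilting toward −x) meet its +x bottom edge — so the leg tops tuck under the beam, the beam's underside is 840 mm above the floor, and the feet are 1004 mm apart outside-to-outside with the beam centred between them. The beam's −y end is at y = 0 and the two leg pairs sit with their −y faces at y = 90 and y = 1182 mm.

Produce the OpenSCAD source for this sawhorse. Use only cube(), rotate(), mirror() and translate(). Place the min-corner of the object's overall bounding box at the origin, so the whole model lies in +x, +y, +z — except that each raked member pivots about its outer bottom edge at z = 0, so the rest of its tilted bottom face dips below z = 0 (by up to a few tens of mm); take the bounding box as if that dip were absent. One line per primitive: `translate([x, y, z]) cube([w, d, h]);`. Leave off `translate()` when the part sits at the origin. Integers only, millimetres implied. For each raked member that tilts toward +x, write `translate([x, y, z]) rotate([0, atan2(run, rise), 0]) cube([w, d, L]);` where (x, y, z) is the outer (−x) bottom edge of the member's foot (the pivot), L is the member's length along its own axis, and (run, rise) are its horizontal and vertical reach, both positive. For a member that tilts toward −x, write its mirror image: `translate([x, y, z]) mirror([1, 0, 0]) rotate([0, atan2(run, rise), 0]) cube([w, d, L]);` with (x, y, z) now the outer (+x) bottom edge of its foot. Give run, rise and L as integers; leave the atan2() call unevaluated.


translate([448, 0, 840]) cube([108, 1312, 44]);
translate([0, 90, 0]) rotate([0, atan2(448, 840), 0]) cube([27, 40, 952]);
translate([1004, 90, 0]) mirror([1, 0, 0]) rotate([0, atan2(448, 840), 0]) cube([27, 40, 952]);
translate([0, 1182, 0]) rotate([0, atan2(448, 840), 0]) cube([27, 40, 952]);
translate([1004, 1182, 0]) mirror([1, 0, 0]) rotate([0, atan2(448, 840), 0]) cube([27, 40, 952]);


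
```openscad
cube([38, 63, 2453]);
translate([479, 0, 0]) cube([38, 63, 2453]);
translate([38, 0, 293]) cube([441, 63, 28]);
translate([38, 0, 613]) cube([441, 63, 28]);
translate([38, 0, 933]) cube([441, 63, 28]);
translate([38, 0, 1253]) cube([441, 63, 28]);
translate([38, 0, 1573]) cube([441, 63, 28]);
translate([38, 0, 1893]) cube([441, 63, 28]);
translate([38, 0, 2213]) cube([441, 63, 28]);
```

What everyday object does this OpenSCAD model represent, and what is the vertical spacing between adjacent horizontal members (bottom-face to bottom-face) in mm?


A ladder. The rung spacing is 320 mm.

Two tall 38×63 posts with 7 short bars between them — a ladder. Adjacent rungs sit at z = 293 and z = 613, so the spacing is 613 − 293 = 320 mm.


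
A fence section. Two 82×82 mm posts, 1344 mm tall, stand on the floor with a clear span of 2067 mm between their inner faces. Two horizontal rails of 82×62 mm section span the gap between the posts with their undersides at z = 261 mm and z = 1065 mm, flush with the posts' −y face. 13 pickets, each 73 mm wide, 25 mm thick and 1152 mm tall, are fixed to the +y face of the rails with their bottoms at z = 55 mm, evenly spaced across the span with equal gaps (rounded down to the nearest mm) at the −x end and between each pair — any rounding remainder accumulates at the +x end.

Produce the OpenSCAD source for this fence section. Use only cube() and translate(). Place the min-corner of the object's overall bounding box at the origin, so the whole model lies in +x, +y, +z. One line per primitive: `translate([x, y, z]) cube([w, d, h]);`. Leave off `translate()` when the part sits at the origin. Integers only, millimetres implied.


cube([82, 82, 1344]);
translate([2149, 0, 0]) cube([82, 82, 1344]);
translate([82, 0, 261]) cube([2067, 82, 62]);
translate([82, 0, 1065]) cube([2067, 82, 62]);
translate([161, 82, 55]) cube([73, 25, 1152]);
translate([313, 82, 55]) cube([73, 25, 1152]);
translate([465, 82, 55]) cube([73, 25, 1152]);
translate([617, 82, 55]) cube([73, 25, 1152]);
translate([769, 82, 55]) cube([73, 25, 1152]);
translate([921, 82, 55]) cube([73, 25, 1152]);
translate([1073, 82, 55]) cube([73, 25, 1152]);
translate([1225, 82, 55]) cube([73, 25, 1152]);
translate([1377, 82, 55]) cube([73, 25, 1152]);
translate([1529, 82, 55]) cube([73, 25, 1152]);
translate([1681, 82, 55]) cube([73, 25, 1152]);
translate([1833, 82, 55]) cube([73, 25, 1152]);
translate([1985, 82, 55]) cube([73, 25, 1152]);


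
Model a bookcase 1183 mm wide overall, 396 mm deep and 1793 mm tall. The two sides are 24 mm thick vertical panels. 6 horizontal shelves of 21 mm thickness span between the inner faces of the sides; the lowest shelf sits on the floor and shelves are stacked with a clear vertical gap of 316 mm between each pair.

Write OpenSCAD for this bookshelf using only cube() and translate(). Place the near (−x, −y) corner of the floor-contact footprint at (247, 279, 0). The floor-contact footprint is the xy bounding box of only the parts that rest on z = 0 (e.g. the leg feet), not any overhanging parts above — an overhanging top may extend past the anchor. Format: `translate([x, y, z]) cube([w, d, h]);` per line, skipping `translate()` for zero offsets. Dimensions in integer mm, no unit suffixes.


translate([247, 279, 0]) cube([24, 396, 1793]);
translate([1406, 279, 0]) cube([24, 396, 1793]);
translate([271, 279, 0]) cube([1135, 396, 21]);
translate([271, 279, 337]) cube([1135, 396, 21]);
translate([271, 279, 674]) cube([1135, 396, 21]);
translate([271, 279, 1011]) cube([1135, 396, 21]);
translate([271, 279, 1348]) cube([1135, 396, 21]);
translate([271, 279, 1685]) cube([1135, 396, 21]);


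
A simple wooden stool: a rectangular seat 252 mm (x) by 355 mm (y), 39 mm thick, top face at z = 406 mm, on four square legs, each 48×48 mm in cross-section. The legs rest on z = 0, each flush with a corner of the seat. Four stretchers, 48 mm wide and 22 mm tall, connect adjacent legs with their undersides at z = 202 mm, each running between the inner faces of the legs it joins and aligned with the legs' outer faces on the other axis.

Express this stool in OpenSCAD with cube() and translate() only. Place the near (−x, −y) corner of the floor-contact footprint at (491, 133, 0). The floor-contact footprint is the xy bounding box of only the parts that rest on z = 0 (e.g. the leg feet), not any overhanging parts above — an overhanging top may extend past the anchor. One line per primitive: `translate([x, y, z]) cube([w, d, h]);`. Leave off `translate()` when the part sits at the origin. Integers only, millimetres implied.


// leg_h = 406 - 39 = 367
// stretcher span = 252 - 2*48 = 156
translate([491, 133, 367]) cube([252, 355, 39]);
translate([491, 133, 0]) cube([48, 48, 367]);
translate([695, 133, 0]) cube([48, 48, 367]);
translate([491, 440, 0]) cube([48, 48, 367]);
translate([695, 440, 0]) cube([48, 48, 367]);
translate([539, 133, 202]) cube([156, 48, 22]);
translate([539, 440, 202]) cube([156, 48, 22]);
translate([491, 181, 202]) cube([48, 259, 22]);
translate([695, 181, 202]) cube([48, 259, 22]);


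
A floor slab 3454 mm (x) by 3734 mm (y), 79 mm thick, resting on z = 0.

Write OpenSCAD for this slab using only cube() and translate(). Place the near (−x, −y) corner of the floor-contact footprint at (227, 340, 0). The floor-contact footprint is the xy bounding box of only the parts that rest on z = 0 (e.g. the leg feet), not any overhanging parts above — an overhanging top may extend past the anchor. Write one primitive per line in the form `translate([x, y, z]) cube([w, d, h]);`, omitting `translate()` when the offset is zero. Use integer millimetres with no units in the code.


translate([227, 340, 0]) cube([3454, 3734, 79]);


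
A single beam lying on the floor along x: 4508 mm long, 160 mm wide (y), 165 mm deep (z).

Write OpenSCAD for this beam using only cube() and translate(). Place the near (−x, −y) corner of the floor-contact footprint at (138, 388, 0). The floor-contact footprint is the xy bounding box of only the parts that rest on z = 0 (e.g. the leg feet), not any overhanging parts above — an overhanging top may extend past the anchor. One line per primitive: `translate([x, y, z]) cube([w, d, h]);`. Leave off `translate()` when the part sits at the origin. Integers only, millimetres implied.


translate([138, 388, 0]) cube([4508, 160, 165]);


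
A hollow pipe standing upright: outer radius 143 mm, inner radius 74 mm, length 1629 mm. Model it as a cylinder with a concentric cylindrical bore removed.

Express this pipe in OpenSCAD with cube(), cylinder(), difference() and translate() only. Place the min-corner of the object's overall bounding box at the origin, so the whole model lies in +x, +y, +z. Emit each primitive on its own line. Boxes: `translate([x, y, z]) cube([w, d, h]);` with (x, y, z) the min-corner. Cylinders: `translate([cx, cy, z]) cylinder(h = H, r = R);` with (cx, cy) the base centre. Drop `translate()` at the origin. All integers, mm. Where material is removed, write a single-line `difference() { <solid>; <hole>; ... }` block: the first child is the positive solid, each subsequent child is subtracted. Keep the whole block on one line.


difference() { translate([143, 143, 0]) cylinder(h = 1629, r = 143); translate([143, 143, 0]) cylinder(h = 1629, r = 74); }


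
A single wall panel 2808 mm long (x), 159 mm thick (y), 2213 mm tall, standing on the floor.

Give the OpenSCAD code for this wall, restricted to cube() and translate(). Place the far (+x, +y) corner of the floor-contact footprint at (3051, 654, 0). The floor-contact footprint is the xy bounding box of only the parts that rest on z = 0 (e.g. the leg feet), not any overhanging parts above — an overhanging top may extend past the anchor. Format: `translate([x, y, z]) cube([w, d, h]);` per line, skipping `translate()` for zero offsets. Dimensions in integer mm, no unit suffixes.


translate([243, 495, 0]) cube([2808, 159, 2213]);


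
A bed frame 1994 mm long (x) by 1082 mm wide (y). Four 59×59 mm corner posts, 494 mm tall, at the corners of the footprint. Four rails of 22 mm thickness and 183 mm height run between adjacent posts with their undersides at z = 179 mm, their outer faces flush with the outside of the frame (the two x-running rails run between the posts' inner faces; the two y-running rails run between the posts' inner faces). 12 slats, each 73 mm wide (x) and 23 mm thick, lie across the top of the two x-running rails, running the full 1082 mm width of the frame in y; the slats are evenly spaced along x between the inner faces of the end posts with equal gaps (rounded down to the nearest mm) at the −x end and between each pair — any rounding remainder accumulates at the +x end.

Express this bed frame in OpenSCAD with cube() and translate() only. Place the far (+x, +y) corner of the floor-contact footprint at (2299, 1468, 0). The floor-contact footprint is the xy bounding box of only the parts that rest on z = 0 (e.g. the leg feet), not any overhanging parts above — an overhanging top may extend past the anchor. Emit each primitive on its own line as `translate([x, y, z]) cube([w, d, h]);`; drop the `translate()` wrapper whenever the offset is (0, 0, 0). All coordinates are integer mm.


translate([305, 386, 0]) cube([59, 59, 494]);
translate([305, 1409, 0]) cube([59, 59, 494]);
translate([2240, 386, 0]) cube([59, 59, 494]);
translate([2240, 1409, 0]) cube([59, 59, 494]);
translate([364, 386, 179]) cube([1876, 22, 183]);
translate([364, 1446, 179]) cube([1876, 22, 183]);
translate([305, 445, 179]) cube([22, 964, 183]);
translate([2277, 445, 179]) cube([22, 964, 183]);
translate([440, 386, 362]) cube([73, 1082, 23]);
translate([589, 386, 362]) cube([73, 1082, 23]);
translate([738, 386, 362]) cube([73, 1082, 23]);
translate([887, 386, 362]) cube([73, 1082, 23]);
translate([1036, 386, 362]) cube([73, 1082, 23]);
translate([1185, 386, 362]) cube([73, 1082, 23]);
translate([1334, 386, 362]) cube([73, 1082, 23]);
translate([1483, 386, 362]) cube([73, 1082, 23]);
translate([1632, 386, 362]) cube([73, 1082, 23]);
translate([1781, 386, 362]) cube([73, 1082, 23]);
translate([1930, 386, 362]) cube([73, 1082, 23]);
translate([2079, 386, 362]) cube([73, 1082, 23]);


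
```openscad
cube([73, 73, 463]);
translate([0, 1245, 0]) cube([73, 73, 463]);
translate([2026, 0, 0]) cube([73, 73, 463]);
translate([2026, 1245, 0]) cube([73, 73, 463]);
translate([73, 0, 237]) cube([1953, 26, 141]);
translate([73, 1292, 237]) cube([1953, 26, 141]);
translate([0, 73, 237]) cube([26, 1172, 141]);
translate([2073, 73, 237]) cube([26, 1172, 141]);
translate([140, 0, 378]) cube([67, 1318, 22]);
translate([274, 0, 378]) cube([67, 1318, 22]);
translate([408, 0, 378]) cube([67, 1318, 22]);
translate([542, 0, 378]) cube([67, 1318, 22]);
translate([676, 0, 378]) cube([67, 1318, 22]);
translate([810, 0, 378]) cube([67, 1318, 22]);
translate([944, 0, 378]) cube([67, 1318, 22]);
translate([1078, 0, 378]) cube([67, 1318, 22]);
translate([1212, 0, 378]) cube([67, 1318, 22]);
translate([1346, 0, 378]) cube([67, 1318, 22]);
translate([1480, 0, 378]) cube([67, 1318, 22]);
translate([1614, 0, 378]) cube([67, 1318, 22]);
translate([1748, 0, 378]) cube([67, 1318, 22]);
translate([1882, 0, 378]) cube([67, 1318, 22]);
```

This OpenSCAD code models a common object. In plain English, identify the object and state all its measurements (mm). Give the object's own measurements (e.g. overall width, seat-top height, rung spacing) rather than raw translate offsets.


A bed frame 2099 mm long (x) by 1318 mm wide (y). Four 73×73 mm corner posts, 463 mm tall, at the corners of the footprint. Four rails of 26 mm thickness and 141 mm height run between adjacent posts with their undersides at z = 237 mm, their outer faces flush with the outside of the frame (the two x-running rails run between the posts' inner faces; the two y-running rails run between the posts' inner faces). 14 slats, each 67 mm wide (x) and 22 mm thick, lie across the top of the two x-running rails, running the full 1318 mm width of the frame in y; along x they sit between the end posts with a 67 mm gap after the −x posts and between neighbouring slats, leaving 77 mm before the +x posts.


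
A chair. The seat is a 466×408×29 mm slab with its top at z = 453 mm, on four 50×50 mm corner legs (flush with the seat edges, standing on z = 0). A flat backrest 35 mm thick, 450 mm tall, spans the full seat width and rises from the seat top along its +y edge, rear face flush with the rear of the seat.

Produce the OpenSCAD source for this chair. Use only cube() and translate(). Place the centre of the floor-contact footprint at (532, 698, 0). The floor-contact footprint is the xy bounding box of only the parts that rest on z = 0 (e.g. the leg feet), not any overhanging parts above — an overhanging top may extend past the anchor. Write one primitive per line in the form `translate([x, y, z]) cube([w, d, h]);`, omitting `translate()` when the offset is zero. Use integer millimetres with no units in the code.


translate([299, 494, 424]) cube([466, 408, 29]);
translate([299, 494, 0]) cube([50, 50, 424]);
translate([715, 494, 0]) cube([50, 50, 424]);
translate([299, 852, 0]) cube([50, 50, 424]);
translate([715, 852, 0]) cube([50, 50, 424]);
translate([299, 867, 453]) cube([466, 35, 450]);


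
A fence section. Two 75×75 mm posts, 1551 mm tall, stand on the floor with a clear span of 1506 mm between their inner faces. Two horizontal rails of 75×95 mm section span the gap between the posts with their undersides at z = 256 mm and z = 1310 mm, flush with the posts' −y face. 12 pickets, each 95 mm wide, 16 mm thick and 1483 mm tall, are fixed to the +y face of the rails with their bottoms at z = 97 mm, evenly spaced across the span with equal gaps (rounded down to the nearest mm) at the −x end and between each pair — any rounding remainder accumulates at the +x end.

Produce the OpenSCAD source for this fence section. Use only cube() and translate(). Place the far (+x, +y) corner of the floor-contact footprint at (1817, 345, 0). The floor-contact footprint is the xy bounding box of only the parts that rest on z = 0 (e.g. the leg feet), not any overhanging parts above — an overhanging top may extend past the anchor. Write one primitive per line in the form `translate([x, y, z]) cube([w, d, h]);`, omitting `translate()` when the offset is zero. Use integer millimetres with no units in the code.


translate([161, 270, 0]) cube([75, 75, 1551]);
translate([1742, 270, 0]) cube([75, 75, 1551]);
translate([236, 270, 256]) cube([1506, 75, 95]);
translate([236, 270, 1310]) cube([1506, 75, 95]);
translate([264, 345, 97]) cube([95, 16, 1483]);
translate([387, 345, 97]) cube([95, 16, 1483]);
translate([510, 345, 97]) cube([95, 16, 1483]);
translate([633, 345, 97]) cube([95, 16, 1483]);
translate([756, 345, 97]) cube([95, 16, 1483]);
translate([879, 345, 97]) cube([95, 16, 1483]);
translate([1002, 345, 97]) cube([95, 16, 1483]);
translate([1125, 345, 97]) cube([95, 16, 1483]);
translate([1248, 345, 97]) cube([95, 16, 1483]);
translate([1371, 345, 97]) cube([95, 16, 1483]);
translate([1494, 345, 97]) cube([95, 16, 1483]);
translate([1617, 345, 97]) cube([95, 16, 1483]);


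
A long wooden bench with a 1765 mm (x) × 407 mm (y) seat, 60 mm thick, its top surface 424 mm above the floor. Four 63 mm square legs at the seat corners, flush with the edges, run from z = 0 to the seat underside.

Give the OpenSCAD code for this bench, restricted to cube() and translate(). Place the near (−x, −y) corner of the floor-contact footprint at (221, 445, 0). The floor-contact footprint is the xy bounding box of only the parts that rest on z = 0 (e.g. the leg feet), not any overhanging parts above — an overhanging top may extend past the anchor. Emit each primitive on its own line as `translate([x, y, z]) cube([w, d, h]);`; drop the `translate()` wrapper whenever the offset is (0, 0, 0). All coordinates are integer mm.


translate([221, 445, 364]) cube([1765, 407, 60]);
translate([221, 445, 0]) cube([63, 63, 364]);
translate([221, 789, 0]) cube([63, 63, 364]);
translate([1923, 445, 0]) cube([63, 63, 364]);
translate([1923, 789, 0]) cube([63, 63, 364]);


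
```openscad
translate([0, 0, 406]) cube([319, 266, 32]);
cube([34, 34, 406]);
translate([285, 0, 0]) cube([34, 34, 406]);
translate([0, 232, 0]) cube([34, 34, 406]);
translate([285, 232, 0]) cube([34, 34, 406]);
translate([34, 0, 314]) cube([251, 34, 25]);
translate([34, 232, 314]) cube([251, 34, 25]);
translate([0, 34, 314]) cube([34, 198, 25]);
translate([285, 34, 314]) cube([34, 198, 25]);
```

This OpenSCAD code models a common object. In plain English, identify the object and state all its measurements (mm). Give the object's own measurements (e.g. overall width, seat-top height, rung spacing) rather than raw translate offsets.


A four-legged stool. The seat is a 319×266×32 mm slab whose top surface is at z = 438 mm; four square legs, each 34×34 mm in cross-section, run from the floor (z = 0) to the underside of the seat, each flush with a corner of the seat. Four stretchers, 34 mm wide and 25 mm tall, connect adjacent legs with their undersides at z = 314 mm, each running between the inner faces of the legs it joins and aligned with the legs' outer faces on the other axis.


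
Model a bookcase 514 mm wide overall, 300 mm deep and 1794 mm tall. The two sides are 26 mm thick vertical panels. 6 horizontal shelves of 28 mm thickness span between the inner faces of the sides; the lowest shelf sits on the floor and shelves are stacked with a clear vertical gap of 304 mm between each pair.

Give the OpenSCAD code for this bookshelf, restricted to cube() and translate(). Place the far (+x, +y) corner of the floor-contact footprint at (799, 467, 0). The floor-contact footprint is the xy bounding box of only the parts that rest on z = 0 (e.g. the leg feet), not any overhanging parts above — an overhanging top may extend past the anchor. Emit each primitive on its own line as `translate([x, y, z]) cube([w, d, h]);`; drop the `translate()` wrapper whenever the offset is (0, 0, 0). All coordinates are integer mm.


translate([285, 167, 0]) cube([26, 300, 1794]);
translate([773, 167, 0]) cube([26, 300, 1794]);
translate([311, 167, 0]) cube([462, 300, 28]);
translate([311, 167, 332]) cube([462, 300, 28]);
translate([311, 167, 664]) cube([462, 300, 28]);
translate([311, 167, 996]) cube([462, 300, 28]);
translate([311, 167, 1328]) cube([462, 300, 28]);
translate([311, 167, 1660]) cube([462, 300, 28]);


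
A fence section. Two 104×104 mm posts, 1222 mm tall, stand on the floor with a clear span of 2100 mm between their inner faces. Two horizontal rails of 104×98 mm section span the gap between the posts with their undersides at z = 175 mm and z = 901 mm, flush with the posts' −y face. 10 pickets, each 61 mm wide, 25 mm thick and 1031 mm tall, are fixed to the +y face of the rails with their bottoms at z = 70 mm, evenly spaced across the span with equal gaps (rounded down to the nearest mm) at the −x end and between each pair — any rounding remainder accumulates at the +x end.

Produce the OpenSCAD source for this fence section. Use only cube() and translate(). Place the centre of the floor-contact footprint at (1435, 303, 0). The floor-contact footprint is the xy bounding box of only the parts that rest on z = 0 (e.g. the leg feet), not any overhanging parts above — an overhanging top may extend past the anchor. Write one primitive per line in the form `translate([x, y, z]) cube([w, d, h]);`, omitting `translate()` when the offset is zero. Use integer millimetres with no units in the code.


translate([281, 251, 0]) cube([104, 104, 1222]);
translate([2485, 251, 0]) cube([104, 104, 1222]);
translate([385, 251, 175]) cube([2100, 104, 98]);
translate([385, 251, 901]) cube([2100, 104, 98]);
translate([520, 355, 70]) cube([61, 25, 1031]);
translate([716, 355, 70]) cube([61, 25, 1031]);
translate([912, 355, 70]) cube([61, 25, 1031]);
translate([1108, 355, 70]) cube([61, 25, 1031]);
translate([1304, 355, 70]) cube([61, 25, 1031]);
translate([1500, 355, 70]) cube([61, 25, 1031]);
translate([1696, 355, 70]) cube([61, 25, 1031]);
translate([1892, 355, 70]) cube([61, 25, 1031]);
translate([2088, 355, 70]) cube([61, 25, 1031]);
translate([2284, 355, 70]) cube([61, 25, 1031]);
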